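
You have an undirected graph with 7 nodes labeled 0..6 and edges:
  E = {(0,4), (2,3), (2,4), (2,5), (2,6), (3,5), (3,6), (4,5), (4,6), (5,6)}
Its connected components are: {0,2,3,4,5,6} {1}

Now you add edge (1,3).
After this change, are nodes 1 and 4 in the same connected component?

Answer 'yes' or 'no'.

Initial components: {0,2,3,4,5,6} {1}
Adding edge (1,3): merges {1} and {0,2,3,4,5,6}.
New components: {0,1,2,3,4,5,6}
Are 1 and 4 in the same component? yes

Answer: yes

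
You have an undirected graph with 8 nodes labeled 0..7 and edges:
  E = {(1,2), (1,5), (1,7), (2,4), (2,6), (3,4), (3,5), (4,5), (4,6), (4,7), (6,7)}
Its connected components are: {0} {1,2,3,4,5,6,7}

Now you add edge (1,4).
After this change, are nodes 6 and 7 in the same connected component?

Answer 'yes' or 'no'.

Initial components: {0} {1,2,3,4,5,6,7}
Adding edge (1,4): both already in same component {1,2,3,4,5,6,7}. No change.
New components: {0} {1,2,3,4,5,6,7}
Are 6 and 7 in the same component? yes

Answer: yes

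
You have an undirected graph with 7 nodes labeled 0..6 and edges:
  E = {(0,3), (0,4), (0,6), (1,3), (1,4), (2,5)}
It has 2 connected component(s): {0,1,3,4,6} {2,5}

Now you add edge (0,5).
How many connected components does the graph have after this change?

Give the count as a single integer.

Answer: 1

Derivation:
Initial component count: 2
Add (0,5): merges two components. Count decreases: 2 -> 1.
New component count: 1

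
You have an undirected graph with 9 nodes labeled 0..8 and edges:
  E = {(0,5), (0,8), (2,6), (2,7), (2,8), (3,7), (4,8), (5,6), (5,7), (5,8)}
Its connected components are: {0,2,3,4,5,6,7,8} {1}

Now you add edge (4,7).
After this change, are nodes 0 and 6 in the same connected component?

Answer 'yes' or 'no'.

Answer: yes

Derivation:
Initial components: {0,2,3,4,5,6,7,8} {1}
Adding edge (4,7): both already in same component {0,2,3,4,5,6,7,8}. No change.
New components: {0,2,3,4,5,6,7,8} {1}
Are 0 and 6 in the same component? yes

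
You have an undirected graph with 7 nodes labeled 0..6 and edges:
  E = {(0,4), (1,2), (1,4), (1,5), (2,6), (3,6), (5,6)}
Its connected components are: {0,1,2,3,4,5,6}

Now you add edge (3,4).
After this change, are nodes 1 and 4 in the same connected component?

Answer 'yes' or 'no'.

Initial components: {0,1,2,3,4,5,6}
Adding edge (3,4): both already in same component {0,1,2,3,4,5,6}. No change.
New components: {0,1,2,3,4,5,6}
Are 1 and 4 in the same component? yes

Answer: yes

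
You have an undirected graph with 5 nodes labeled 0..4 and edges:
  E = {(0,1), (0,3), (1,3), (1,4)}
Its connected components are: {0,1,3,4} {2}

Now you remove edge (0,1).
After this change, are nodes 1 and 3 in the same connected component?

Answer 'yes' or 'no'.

Initial components: {0,1,3,4} {2}
Removing edge (0,1): not a bridge — component count unchanged at 2.
New components: {0,1,3,4} {2}
Are 1 and 3 in the same component? yes

Answer: yes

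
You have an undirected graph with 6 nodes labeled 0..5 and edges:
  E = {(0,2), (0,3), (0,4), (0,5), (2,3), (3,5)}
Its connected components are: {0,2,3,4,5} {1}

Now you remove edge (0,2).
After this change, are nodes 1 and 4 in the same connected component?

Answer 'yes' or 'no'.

Answer: no

Derivation:
Initial components: {0,2,3,4,5} {1}
Removing edge (0,2): not a bridge — component count unchanged at 2.
New components: {0,2,3,4,5} {1}
Are 1 and 4 in the same component? no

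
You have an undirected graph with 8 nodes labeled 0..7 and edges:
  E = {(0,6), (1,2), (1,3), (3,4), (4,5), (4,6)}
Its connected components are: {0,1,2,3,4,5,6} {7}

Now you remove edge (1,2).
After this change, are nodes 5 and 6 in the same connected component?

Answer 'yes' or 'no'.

Initial components: {0,1,2,3,4,5,6} {7}
Removing edge (1,2): it was a bridge — component count 2 -> 3.
New components: {0,1,3,4,5,6} {2} {7}
Are 5 and 6 in the same component? yes

Answer: yes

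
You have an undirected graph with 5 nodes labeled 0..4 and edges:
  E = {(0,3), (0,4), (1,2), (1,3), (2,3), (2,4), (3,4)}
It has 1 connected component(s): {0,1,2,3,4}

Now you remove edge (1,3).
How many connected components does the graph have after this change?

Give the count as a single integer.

Initial component count: 1
Remove (1,3): not a bridge. Count unchanged: 1.
  After removal, components: {0,1,2,3,4}
New component count: 1

Answer: 1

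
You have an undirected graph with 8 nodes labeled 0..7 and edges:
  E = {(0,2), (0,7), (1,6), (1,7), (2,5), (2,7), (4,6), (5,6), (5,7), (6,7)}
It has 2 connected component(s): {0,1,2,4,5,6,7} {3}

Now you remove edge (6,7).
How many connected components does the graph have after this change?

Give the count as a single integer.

Answer: 2

Derivation:
Initial component count: 2
Remove (6,7): not a bridge. Count unchanged: 2.
  After removal, components: {0,1,2,4,5,6,7} {3}
New component count: 2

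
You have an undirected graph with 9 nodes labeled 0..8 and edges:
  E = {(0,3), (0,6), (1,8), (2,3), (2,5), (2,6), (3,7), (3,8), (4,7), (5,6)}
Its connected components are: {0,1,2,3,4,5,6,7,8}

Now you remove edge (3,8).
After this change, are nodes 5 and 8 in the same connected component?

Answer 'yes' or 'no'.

Answer: no

Derivation:
Initial components: {0,1,2,3,4,5,6,7,8}
Removing edge (3,8): it was a bridge — component count 1 -> 2.
New components: {0,2,3,4,5,6,7} {1,8}
Are 5 and 8 in the same component? no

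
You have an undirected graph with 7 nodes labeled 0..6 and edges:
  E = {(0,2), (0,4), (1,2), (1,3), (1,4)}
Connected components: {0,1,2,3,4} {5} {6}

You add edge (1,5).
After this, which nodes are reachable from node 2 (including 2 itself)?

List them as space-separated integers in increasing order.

Answer: 0 1 2 3 4 5

Derivation:
Before: nodes reachable from 2: {0,1,2,3,4}
Adding (1,5): merges 2's component with another. Reachability grows.
After: nodes reachable from 2: {0,1,2,3,4,5}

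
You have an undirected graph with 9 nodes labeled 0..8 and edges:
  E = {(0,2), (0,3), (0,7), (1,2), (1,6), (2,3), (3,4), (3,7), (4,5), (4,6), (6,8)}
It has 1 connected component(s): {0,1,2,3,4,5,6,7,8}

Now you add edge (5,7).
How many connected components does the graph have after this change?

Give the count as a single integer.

Answer: 1

Derivation:
Initial component count: 1
Add (5,7): endpoints already in same component. Count unchanged: 1.
New component count: 1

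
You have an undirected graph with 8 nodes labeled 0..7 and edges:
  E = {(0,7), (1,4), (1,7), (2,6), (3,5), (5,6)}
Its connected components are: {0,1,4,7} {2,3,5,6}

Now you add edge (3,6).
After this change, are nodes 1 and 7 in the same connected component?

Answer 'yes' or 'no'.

Initial components: {0,1,4,7} {2,3,5,6}
Adding edge (3,6): both already in same component {2,3,5,6}. No change.
New components: {0,1,4,7} {2,3,5,6}
Are 1 and 7 in the same component? yes

Answer: yes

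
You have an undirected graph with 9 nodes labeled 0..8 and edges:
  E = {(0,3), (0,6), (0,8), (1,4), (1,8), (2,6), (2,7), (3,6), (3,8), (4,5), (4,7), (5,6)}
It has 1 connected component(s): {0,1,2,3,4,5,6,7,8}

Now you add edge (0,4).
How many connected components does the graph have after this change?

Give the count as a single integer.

Initial component count: 1
Add (0,4): endpoints already in same component. Count unchanged: 1.
New component count: 1

Answer: 1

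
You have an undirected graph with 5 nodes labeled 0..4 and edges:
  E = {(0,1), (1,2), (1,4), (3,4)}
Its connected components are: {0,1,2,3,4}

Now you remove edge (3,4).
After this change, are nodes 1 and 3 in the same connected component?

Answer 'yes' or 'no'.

Answer: no

Derivation:
Initial components: {0,1,2,3,4}
Removing edge (3,4): it was a bridge — component count 1 -> 2.
New components: {0,1,2,4} {3}
Are 1 and 3 in the same component? no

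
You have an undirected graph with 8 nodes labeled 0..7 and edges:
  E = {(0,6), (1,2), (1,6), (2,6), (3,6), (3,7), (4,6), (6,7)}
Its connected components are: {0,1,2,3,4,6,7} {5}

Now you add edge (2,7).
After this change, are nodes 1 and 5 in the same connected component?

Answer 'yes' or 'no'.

Answer: no

Derivation:
Initial components: {0,1,2,3,4,6,7} {5}
Adding edge (2,7): both already in same component {0,1,2,3,4,6,7}. No change.
New components: {0,1,2,3,4,6,7} {5}
Are 1 and 5 in the same component? no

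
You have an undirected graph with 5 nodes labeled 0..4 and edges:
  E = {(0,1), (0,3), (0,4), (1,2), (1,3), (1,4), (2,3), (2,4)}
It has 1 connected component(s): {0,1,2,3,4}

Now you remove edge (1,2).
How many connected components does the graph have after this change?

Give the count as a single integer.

Answer: 1

Derivation:
Initial component count: 1
Remove (1,2): not a bridge. Count unchanged: 1.
  After removal, components: {0,1,2,3,4}
New component count: 1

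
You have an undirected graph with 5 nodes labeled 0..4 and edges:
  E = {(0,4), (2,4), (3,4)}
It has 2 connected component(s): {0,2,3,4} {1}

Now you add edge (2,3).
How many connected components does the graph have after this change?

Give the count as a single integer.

Initial component count: 2
Add (2,3): endpoints already in same component. Count unchanged: 2.
New component count: 2

Answer: 2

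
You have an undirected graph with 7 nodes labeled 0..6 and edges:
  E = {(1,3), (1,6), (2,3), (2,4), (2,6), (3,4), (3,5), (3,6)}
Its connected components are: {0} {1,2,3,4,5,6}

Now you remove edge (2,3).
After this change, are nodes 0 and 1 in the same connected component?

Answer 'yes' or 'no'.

Answer: no

Derivation:
Initial components: {0} {1,2,3,4,5,6}
Removing edge (2,3): not a bridge — component count unchanged at 2.
New components: {0} {1,2,3,4,5,6}
Are 0 and 1 in the same component? no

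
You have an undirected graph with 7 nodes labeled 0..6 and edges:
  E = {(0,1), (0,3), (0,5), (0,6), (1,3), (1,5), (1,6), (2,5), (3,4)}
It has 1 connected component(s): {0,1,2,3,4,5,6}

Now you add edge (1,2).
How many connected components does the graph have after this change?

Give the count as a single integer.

Initial component count: 1
Add (1,2): endpoints already in same component. Count unchanged: 1.
New component count: 1

Answer: 1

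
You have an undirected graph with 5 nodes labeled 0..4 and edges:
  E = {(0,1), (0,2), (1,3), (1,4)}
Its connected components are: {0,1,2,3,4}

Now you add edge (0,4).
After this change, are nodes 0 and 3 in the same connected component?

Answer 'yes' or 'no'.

Answer: yes

Derivation:
Initial components: {0,1,2,3,4}
Adding edge (0,4): both already in same component {0,1,2,3,4}. No change.
New components: {0,1,2,3,4}
Are 0 and 3 in the same component? yes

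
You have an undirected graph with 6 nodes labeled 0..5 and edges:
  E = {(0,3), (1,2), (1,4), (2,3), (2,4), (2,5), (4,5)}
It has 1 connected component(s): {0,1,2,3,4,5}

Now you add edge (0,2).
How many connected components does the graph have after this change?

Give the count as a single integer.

Answer: 1

Derivation:
Initial component count: 1
Add (0,2): endpoints already in same component. Count unchanged: 1.
New component count: 1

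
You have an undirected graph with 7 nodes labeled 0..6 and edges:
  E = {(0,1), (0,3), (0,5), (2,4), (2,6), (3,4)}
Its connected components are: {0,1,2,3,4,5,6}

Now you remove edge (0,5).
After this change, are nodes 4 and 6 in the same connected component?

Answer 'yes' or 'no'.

Answer: yes

Derivation:
Initial components: {0,1,2,3,4,5,6}
Removing edge (0,5): it was a bridge — component count 1 -> 2.
New components: {0,1,2,3,4,6} {5}
Are 4 and 6 in the same component? yes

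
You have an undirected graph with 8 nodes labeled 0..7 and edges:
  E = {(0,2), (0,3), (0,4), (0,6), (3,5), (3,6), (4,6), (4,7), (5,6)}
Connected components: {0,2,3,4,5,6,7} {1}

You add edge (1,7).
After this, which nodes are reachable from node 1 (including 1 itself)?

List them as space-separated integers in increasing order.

Answer: 0 1 2 3 4 5 6 7

Derivation:
Before: nodes reachable from 1: {1}
Adding (1,7): merges 1's component with another. Reachability grows.
After: nodes reachable from 1: {0,1,2,3,4,5,6,7}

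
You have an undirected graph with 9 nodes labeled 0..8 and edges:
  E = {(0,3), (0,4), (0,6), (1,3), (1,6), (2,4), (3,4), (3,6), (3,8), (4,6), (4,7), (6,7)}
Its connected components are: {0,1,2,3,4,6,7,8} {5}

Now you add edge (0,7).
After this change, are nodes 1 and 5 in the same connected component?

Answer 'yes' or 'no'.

Initial components: {0,1,2,3,4,6,7,8} {5}
Adding edge (0,7): both already in same component {0,1,2,3,4,6,7,8}. No change.
New components: {0,1,2,3,4,6,7,8} {5}
Are 1 and 5 in the same component? no

Answer: no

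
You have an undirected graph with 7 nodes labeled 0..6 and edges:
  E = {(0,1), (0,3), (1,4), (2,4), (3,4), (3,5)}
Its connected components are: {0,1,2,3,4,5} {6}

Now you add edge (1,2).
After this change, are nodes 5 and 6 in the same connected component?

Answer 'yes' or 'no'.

Answer: no

Derivation:
Initial components: {0,1,2,3,4,5} {6}
Adding edge (1,2): both already in same component {0,1,2,3,4,5}. No change.
New components: {0,1,2,3,4,5} {6}
Are 5 and 6 in the same component? no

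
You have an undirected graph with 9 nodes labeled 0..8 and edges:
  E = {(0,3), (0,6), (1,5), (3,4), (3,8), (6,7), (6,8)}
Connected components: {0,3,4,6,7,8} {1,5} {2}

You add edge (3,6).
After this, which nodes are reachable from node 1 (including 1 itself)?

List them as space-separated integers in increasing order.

Before: nodes reachable from 1: {1,5}
Adding (3,6): both endpoints already in same component. Reachability from 1 unchanged.
After: nodes reachable from 1: {1,5}

Answer: 1 5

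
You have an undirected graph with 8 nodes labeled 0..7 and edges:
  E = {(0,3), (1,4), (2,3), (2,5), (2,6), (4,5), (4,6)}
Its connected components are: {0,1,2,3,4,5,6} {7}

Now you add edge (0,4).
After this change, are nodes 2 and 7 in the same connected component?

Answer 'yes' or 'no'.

Answer: no

Derivation:
Initial components: {0,1,2,3,4,5,6} {7}
Adding edge (0,4): both already in same component {0,1,2,3,4,5,6}. No change.
New components: {0,1,2,3,4,5,6} {7}
Are 2 and 7 in the same component? no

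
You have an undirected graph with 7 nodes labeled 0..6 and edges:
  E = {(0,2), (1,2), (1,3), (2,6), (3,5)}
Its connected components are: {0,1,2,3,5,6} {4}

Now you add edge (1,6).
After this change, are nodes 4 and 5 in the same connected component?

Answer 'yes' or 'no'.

Answer: no

Derivation:
Initial components: {0,1,2,3,5,6} {4}
Adding edge (1,6): both already in same component {0,1,2,3,5,6}. No change.
New components: {0,1,2,3,5,6} {4}
Are 4 and 5 in the same component? no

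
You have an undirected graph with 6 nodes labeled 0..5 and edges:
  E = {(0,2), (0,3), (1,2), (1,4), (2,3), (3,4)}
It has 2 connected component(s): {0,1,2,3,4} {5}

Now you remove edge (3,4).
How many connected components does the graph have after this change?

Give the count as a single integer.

Answer: 2

Derivation:
Initial component count: 2
Remove (3,4): not a bridge. Count unchanged: 2.
  After removal, components: {0,1,2,3,4} {5}
New component count: 2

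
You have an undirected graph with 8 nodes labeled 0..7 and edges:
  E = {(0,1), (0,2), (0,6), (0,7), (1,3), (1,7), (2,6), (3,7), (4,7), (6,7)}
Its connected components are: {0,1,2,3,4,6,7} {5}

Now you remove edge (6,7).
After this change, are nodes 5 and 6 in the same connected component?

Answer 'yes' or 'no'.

Initial components: {0,1,2,3,4,6,7} {5}
Removing edge (6,7): not a bridge — component count unchanged at 2.
New components: {0,1,2,3,4,6,7} {5}
Are 5 and 6 in the same component? no

Answer: no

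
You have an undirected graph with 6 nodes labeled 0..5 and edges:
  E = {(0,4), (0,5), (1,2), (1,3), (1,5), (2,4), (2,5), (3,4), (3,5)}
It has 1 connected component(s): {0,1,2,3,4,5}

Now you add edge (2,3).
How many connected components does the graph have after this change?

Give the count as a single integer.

Initial component count: 1
Add (2,3): endpoints already in same component. Count unchanged: 1.
New component count: 1

Answer: 1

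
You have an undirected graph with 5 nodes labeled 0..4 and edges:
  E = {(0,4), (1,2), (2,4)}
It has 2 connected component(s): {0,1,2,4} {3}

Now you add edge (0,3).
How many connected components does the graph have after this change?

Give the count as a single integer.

Answer: 1

Derivation:
Initial component count: 2
Add (0,3): merges two components. Count decreases: 2 -> 1.
New component count: 1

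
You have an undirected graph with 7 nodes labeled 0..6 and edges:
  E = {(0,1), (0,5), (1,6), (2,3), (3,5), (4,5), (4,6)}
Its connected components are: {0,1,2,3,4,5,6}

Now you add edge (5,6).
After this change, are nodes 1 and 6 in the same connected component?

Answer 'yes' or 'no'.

Initial components: {0,1,2,3,4,5,6}
Adding edge (5,6): both already in same component {0,1,2,3,4,5,6}. No change.
New components: {0,1,2,3,4,5,6}
Are 1 and 6 in the same component? yes

Answer: yes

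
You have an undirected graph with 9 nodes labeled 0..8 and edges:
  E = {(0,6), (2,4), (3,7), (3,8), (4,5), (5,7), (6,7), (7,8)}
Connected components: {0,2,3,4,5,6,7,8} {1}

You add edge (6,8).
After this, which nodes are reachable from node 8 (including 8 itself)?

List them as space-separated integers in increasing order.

Before: nodes reachable from 8: {0,2,3,4,5,6,7,8}
Adding (6,8): both endpoints already in same component. Reachability from 8 unchanged.
After: nodes reachable from 8: {0,2,3,4,5,6,7,8}

Answer: 0 2 3 4 5 6 7 8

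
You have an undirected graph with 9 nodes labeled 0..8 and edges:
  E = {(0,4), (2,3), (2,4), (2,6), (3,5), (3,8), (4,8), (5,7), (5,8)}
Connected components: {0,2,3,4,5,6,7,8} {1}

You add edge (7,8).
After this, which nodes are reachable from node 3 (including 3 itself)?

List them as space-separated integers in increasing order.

Before: nodes reachable from 3: {0,2,3,4,5,6,7,8}
Adding (7,8): both endpoints already in same component. Reachability from 3 unchanged.
After: nodes reachable from 3: {0,2,3,4,5,6,7,8}

Answer: 0 2 3 4 5 6 7 8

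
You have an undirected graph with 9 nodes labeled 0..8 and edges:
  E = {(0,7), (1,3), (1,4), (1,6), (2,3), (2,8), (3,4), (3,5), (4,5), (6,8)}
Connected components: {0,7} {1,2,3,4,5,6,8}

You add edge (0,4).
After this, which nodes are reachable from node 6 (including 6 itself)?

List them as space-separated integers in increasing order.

Before: nodes reachable from 6: {1,2,3,4,5,6,8}
Adding (0,4): merges 6's component with another. Reachability grows.
After: nodes reachable from 6: {0,1,2,3,4,5,6,7,8}

Answer: 0 1 2 3 4 5 6 7 8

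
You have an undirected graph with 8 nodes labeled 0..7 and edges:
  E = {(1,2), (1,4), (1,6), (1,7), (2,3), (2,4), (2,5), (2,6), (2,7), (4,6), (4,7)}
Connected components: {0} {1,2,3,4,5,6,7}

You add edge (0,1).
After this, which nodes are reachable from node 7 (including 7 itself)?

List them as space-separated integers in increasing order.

Answer: 0 1 2 3 4 5 6 7

Derivation:
Before: nodes reachable from 7: {1,2,3,4,5,6,7}
Adding (0,1): merges 7's component with another. Reachability grows.
After: nodes reachable from 7: {0,1,2,3,4,5,6,7}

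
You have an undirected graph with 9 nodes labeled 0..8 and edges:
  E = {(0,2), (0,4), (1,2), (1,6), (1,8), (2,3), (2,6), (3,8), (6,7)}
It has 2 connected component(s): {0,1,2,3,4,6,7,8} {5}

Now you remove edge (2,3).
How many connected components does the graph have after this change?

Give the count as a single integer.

Answer: 2

Derivation:
Initial component count: 2
Remove (2,3): not a bridge. Count unchanged: 2.
  After removal, components: {0,1,2,3,4,6,7,8} {5}
New component count: 2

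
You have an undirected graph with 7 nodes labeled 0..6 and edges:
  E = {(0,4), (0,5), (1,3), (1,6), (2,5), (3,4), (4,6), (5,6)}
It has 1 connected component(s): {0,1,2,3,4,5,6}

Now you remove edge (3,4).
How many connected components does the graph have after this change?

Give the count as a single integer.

Initial component count: 1
Remove (3,4): not a bridge. Count unchanged: 1.
  After removal, components: {0,1,2,3,4,5,6}
New component count: 1

Answer: 1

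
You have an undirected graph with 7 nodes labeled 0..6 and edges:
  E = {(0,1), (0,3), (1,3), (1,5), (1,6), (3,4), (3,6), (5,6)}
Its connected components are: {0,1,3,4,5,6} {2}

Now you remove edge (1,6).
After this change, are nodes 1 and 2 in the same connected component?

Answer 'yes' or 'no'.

Answer: no

Derivation:
Initial components: {0,1,3,4,5,6} {2}
Removing edge (1,6): not a bridge — component count unchanged at 2.
New components: {0,1,3,4,5,6} {2}
Are 1 and 2 in the same component? no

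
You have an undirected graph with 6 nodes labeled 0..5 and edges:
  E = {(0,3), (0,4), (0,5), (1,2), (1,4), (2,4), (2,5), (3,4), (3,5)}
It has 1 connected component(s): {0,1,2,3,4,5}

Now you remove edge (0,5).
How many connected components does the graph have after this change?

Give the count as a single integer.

Initial component count: 1
Remove (0,5): not a bridge. Count unchanged: 1.
  After removal, components: {0,1,2,3,4,5}
New component count: 1

Answer: 1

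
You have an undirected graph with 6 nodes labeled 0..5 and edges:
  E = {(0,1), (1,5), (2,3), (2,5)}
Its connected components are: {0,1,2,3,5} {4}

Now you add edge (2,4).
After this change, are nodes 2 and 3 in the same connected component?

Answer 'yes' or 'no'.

Initial components: {0,1,2,3,5} {4}
Adding edge (2,4): merges {0,1,2,3,5} and {4}.
New components: {0,1,2,3,4,5}
Are 2 and 3 in the same component? yes

Answer: yes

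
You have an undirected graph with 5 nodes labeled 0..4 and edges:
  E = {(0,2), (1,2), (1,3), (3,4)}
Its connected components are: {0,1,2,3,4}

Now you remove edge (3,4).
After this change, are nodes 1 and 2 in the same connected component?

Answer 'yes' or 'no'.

Answer: yes

Derivation:
Initial components: {0,1,2,3,4}
Removing edge (3,4): it was a bridge — component count 1 -> 2.
New components: {0,1,2,3} {4}
Are 1 and 2 in the same component? yes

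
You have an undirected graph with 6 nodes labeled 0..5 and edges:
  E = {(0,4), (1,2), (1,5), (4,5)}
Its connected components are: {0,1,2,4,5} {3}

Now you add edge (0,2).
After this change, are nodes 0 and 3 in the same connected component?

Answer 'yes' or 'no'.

Answer: no

Derivation:
Initial components: {0,1,2,4,5} {3}
Adding edge (0,2): both already in same component {0,1,2,4,5}. No change.
New components: {0,1,2,4,5} {3}
Are 0 and 3 in the same component? no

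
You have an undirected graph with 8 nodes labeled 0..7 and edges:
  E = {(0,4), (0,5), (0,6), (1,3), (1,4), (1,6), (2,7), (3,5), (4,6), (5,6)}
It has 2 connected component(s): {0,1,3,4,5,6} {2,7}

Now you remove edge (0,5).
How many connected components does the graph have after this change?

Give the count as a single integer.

Answer: 2

Derivation:
Initial component count: 2
Remove (0,5): not a bridge. Count unchanged: 2.
  After removal, components: {0,1,3,4,5,6} {2,7}
New component count: 2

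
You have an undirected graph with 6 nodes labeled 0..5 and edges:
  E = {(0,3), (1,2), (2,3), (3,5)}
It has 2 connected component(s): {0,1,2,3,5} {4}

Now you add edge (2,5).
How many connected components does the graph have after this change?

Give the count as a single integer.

Answer: 2

Derivation:
Initial component count: 2
Add (2,5): endpoints already in same component. Count unchanged: 2.
New component count: 2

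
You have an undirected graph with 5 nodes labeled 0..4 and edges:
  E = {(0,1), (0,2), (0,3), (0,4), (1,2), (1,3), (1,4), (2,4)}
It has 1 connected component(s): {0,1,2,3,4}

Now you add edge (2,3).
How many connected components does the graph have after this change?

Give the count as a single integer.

Initial component count: 1
Add (2,3): endpoints already in same component. Count unchanged: 1.
New component count: 1

Answer: 1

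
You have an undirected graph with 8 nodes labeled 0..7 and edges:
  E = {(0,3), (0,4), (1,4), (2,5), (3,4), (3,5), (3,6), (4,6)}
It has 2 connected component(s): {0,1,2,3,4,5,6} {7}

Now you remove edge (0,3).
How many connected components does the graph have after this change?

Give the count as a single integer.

Initial component count: 2
Remove (0,3): not a bridge. Count unchanged: 2.
  After removal, components: {0,1,2,3,4,5,6} {7}
New component count: 2

Answer: 2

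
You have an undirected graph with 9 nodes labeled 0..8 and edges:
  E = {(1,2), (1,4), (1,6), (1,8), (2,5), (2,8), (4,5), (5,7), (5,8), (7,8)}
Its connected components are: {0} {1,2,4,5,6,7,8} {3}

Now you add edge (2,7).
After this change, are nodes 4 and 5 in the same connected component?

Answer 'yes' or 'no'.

Answer: yes

Derivation:
Initial components: {0} {1,2,4,5,6,7,8} {3}
Adding edge (2,7): both already in same component {1,2,4,5,6,7,8}. No change.
New components: {0} {1,2,4,5,6,7,8} {3}
Are 4 and 5 in the same component? yes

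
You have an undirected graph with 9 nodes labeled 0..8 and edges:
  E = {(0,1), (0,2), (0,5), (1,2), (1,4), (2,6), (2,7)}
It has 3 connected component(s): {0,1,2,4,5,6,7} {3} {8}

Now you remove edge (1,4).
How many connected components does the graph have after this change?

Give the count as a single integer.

Answer: 4

Derivation:
Initial component count: 3
Remove (1,4): it was a bridge. Count increases: 3 -> 4.
  After removal, components: {0,1,2,5,6,7} {3} {4} {8}
New component count: 4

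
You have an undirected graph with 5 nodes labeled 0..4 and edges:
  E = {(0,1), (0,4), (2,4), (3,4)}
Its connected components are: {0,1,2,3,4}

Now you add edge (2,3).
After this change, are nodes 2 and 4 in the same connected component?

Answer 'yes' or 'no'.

Initial components: {0,1,2,3,4}
Adding edge (2,3): both already in same component {0,1,2,3,4}. No change.
New components: {0,1,2,3,4}
Are 2 and 4 in the same component? yes

Answer: yes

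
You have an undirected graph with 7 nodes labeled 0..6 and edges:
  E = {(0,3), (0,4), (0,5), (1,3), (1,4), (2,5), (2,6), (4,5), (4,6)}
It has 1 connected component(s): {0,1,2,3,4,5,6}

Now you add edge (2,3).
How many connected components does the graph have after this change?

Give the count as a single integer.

Initial component count: 1
Add (2,3): endpoints already in same component. Count unchanged: 1.
New component count: 1

Answer: 1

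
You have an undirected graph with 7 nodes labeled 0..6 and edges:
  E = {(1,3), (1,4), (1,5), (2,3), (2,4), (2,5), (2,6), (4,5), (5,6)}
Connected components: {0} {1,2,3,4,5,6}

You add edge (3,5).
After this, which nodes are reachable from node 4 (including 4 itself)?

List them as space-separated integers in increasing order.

Before: nodes reachable from 4: {1,2,3,4,5,6}
Adding (3,5): both endpoints already in same component. Reachability from 4 unchanged.
After: nodes reachable from 4: {1,2,3,4,5,6}

Answer: 1 2 3 4 5 6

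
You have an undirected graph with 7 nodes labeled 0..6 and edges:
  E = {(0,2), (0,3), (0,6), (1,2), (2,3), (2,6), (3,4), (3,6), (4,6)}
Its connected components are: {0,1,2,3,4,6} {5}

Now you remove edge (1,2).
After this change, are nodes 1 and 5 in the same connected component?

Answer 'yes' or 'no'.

Answer: no

Derivation:
Initial components: {0,1,2,3,4,6} {5}
Removing edge (1,2): it was a bridge — component count 2 -> 3.
New components: {0,2,3,4,6} {1} {5}
Are 1 and 5 in the same component? no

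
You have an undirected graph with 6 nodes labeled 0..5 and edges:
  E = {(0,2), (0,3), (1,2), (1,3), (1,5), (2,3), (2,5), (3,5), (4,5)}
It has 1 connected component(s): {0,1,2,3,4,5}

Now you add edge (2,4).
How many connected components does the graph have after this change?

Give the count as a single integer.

Initial component count: 1
Add (2,4): endpoints already in same component. Count unchanged: 1.
New component count: 1

Answer: 1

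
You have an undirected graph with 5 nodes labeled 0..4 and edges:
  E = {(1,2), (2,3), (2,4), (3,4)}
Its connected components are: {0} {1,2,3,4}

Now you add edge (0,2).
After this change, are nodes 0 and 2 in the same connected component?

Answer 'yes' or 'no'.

Answer: yes

Derivation:
Initial components: {0} {1,2,3,4}
Adding edge (0,2): merges {0} and {1,2,3,4}.
New components: {0,1,2,3,4}
Are 0 and 2 in the same component? yes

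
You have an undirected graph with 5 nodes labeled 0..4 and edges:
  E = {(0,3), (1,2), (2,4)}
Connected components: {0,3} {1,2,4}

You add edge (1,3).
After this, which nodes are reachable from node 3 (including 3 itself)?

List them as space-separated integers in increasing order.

Before: nodes reachable from 3: {0,3}
Adding (1,3): merges 3's component with another. Reachability grows.
After: nodes reachable from 3: {0,1,2,3,4}

Answer: 0 1 2 3 4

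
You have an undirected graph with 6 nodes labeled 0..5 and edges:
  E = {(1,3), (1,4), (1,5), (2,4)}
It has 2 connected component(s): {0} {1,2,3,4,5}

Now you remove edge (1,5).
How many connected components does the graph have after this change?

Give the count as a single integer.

Initial component count: 2
Remove (1,5): it was a bridge. Count increases: 2 -> 3.
  After removal, components: {0} {1,2,3,4} {5}
New component count: 3

Answer: 3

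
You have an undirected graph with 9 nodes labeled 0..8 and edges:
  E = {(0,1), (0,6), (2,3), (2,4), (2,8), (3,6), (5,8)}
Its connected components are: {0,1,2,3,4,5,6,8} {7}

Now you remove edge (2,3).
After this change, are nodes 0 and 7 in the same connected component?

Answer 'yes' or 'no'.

Answer: no

Derivation:
Initial components: {0,1,2,3,4,5,6,8} {7}
Removing edge (2,3): it was a bridge — component count 2 -> 3.
New components: {0,1,3,6} {2,4,5,8} {7}
Are 0 and 7 in the same component? no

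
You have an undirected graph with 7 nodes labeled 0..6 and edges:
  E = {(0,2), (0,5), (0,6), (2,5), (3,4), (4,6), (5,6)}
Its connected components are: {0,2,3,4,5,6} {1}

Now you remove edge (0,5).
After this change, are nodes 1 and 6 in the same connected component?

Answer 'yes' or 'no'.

Answer: no

Derivation:
Initial components: {0,2,3,4,5,6} {1}
Removing edge (0,5): not a bridge — component count unchanged at 2.
New components: {0,2,3,4,5,6} {1}
Are 1 and 6 in the same component? no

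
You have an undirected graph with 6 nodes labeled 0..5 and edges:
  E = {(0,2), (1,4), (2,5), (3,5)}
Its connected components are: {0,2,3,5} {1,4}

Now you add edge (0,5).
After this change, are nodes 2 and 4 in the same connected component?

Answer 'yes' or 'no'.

Answer: no

Derivation:
Initial components: {0,2,3,5} {1,4}
Adding edge (0,5): both already in same component {0,2,3,5}. No change.
New components: {0,2,3,5} {1,4}
Are 2 and 4 in the same component? no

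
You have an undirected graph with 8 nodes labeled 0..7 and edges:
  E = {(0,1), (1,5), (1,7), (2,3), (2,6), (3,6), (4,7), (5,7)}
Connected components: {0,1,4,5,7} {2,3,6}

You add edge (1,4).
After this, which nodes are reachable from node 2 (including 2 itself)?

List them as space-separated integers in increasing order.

Answer: 2 3 6

Derivation:
Before: nodes reachable from 2: {2,3,6}
Adding (1,4): both endpoints already in same component. Reachability from 2 unchanged.
After: nodes reachable from 2: {2,3,6}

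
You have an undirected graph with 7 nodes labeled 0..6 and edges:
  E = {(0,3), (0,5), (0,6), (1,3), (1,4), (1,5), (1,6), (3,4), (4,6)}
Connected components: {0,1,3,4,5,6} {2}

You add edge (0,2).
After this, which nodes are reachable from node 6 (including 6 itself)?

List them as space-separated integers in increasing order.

Before: nodes reachable from 6: {0,1,3,4,5,6}
Adding (0,2): merges 6's component with another. Reachability grows.
After: nodes reachable from 6: {0,1,2,3,4,5,6}

Answer: 0 1 2 3 4 5 6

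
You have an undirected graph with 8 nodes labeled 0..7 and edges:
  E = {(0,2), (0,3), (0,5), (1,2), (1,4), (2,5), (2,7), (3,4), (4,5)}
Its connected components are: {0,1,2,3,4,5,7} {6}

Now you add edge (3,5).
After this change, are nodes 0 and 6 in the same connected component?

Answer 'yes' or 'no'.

Answer: no

Derivation:
Initial components: {0,1,2,3,4,5,7} {6}
Adding edge (3,5): both already in same component {0,1,2,3,4,5,7}. No change.
New components: {0,1,2,3,4,5,7} {6}
Are 0 and 6 in the same component? no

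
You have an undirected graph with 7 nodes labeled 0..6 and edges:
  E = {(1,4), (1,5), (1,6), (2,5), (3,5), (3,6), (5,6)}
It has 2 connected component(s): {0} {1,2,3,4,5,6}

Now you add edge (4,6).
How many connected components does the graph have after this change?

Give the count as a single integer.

Answer: 2

Derivation:
Initial component count: 2
Add (4,6): endpoints already in same component. Count unchanged: 2.
New component count: 2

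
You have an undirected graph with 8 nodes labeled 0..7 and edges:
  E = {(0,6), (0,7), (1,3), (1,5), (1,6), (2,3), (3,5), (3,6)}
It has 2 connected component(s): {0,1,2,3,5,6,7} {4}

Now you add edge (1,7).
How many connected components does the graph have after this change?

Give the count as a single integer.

Answer: 2

Derivation:
Initial component count: 2
Add (1,7): endpoints already in same component. Count unchanged: 2.
New component count: 2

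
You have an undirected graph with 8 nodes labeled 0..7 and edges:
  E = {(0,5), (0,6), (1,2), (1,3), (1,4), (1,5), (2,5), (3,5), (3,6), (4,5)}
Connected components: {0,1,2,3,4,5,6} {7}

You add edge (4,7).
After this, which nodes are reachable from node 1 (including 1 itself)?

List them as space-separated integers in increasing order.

Before: nodes reachable from 1: {0,1,2,3,4,5,6}
Adding (4,7): merges 1's component with another. Reachability grows.
After: nodes reachable from 1: {0,1,2,3,4,5,6,7}

Answer: 0 1 2 3 4 5 6 7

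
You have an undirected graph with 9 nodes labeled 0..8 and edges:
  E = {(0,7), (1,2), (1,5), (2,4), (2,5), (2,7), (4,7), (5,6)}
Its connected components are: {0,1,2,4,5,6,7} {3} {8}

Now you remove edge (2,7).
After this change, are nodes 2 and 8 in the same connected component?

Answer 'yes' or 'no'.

Answer: no

Derivation:
Initial components: {0,1,2,4,5,6,7} {3} {8}
Removing edge (2,7): not a bridge — component count unchanged at 3.
New components: {0,1,2,4,5,6,7} {3} {8}
Are 2 and 8 in the same component? no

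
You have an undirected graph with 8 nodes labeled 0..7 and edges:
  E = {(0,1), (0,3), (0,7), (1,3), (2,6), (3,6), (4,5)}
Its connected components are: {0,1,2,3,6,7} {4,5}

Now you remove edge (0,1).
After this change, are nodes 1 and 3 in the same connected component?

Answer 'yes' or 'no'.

Initial components: {0,1,2,3,6,7} {4,5}
Removing edge (0,1): not a bridge — component count unchanged at 2.
New components: {0,1,2,3,6,7} {4,5}
Are 1 and 3 in the same component? yes

Answer: yes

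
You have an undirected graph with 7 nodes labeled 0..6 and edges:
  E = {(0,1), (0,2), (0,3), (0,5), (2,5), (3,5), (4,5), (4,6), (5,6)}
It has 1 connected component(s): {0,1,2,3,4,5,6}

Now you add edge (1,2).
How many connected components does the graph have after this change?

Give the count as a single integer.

Initial component count: 1
Add (1,2): endpoints already in same component. Count unchanged: 1.
New component count: 1

Answer: 1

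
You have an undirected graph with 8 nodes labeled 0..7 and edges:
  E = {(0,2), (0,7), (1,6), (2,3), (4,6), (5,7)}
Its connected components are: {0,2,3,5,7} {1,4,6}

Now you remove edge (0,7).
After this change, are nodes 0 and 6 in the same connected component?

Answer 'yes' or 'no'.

Answer: no

Derivation:
Initial components: {0,2,3,5,7} {1,4,6}
Removing edge (0,7): it was a bridge — component count 2 -> 3.
New components: {0,2,3} {1,4,6} {5,7}
Are 0 and 6 in the same component? no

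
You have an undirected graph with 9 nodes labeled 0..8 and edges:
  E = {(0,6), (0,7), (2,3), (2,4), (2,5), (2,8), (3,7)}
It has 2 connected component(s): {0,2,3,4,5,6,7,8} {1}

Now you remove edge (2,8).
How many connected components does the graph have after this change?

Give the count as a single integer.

Initial component count: 2
Remove (2,8): it was a bridge. Count increases: 2 -> 3.
  After removal, components: {0,2,3,4,5,6,7} {1} {8}
New component count: 3

Answer: 3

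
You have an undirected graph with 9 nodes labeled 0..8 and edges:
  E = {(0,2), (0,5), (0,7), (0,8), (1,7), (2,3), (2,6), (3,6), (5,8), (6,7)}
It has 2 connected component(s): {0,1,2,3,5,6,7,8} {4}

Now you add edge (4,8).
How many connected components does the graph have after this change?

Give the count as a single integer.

Initial component count: 2
Add (4,8): merges two components. Count decreases: 2 -> 1.
New component count: 1

Answer: 1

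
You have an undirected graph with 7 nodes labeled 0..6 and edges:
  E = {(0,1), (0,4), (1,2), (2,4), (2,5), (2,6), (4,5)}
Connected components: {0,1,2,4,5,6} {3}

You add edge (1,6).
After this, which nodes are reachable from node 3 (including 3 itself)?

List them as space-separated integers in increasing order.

Answer: 3

Derivation:
Before: nodes reachable from 3: {3}
Adding (1,6): both endpoints already in same component. Reachability from 3 unchanged.
After: nodes reachable from 3: {3}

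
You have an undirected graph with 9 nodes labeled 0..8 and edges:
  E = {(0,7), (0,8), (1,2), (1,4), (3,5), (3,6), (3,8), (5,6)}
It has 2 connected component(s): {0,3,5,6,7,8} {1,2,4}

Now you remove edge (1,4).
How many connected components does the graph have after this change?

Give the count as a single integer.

Answer: 3

Derivation:
Initial component count: 2
Remove (1,4): it was a bridge. Count increases: 2 -> 3.
  After removal, components: {0,3,5,6,7,8} {1,2} {4}
New component count: 3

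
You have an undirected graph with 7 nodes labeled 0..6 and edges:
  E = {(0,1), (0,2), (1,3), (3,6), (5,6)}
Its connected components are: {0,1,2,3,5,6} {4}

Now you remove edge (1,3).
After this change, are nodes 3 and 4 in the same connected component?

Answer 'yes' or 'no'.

Answer: no

Derivation:
Initial components: {0,1,2,3,5,6} {4}
Removing edge (1,3): it was a bridge — component count 2 -> 3.
New components: {0,1,2} {3,5,6} {4}
Are 3 and 4 in the same component? no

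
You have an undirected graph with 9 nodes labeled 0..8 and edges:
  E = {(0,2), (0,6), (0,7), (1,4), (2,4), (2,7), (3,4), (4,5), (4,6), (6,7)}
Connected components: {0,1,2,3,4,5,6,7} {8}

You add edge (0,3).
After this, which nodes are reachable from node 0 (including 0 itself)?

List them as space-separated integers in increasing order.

Answer: 0 1 2 3 4 5 6 7

Derivation:
Before: nodes reachable from 0: {0,1,2,3,4,5,6,7}
Adding (0,3): both endpoints already in same component. Reachability from 0 unchanged.
After: nodes reachable from 0: {0,1,2,3,4,5,6,7}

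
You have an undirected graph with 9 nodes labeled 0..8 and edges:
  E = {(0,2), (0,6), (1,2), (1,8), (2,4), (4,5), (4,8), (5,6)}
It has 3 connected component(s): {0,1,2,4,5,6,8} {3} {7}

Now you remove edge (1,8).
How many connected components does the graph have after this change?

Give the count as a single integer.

Answer: 3

Derivation:
Initial component count: 3
Remove (1,8): not a bridge. Count unchanged: 3.
  After removal, components: {0,1,2,4,5,6,8} {3} {7}
New component count: 3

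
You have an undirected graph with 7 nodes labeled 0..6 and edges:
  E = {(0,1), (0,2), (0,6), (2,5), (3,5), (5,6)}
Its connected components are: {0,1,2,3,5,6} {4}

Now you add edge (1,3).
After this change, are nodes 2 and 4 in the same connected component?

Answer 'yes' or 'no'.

Answer: no

Derivation:
Initial components: {0,1,2,3,5,6} {4}
Adding edge (1,3): both already in same component {0,1,2,3,5,6}. No change.
New components: {0,1,2,3,5,6} {4}
Are 2 and 4 in the same component? no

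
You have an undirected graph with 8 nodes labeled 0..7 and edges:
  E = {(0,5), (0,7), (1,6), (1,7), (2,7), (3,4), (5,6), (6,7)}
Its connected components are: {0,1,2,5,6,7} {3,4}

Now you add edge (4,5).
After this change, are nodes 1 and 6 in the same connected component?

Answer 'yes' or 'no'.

Initial components: {0,1,2,5,6,7} {3,4}
Adding edge (4,5): merges {3,4} and {0,1,2,5,6,7}.
New components: {0,1,2,3,4,5,6,7}
Are 1 and 6 in the same component? yes

Answer: yes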